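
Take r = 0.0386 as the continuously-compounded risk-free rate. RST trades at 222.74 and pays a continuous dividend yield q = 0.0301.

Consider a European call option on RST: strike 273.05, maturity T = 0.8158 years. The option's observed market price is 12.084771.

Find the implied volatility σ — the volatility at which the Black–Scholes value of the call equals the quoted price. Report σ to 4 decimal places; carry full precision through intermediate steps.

At σ = 0.3477 the Black–Scholes value reproduces the quote:
σ√T = 0.3477·√0.8158 = 0.314048
d₁ = (ln(S/K) + (r−q+σ²/2)T) / (σ√T) = (ln(222.74/273.05) + (0.0386−0.0301+0.3477²/2)·0.8158) / 0.314048 = (-0.203650 + 0.056247) / 0.314048 = -0.469362
d₂ = d₁ − σ√T = -0.469362 − 0.314048 = -0.783410
e^{−rT} = 0.969001
e^{−qT} = 0.975743
N(d₁) = 0.319406,  N(d₂) = 0.216693
V = S·e^{−qT}·N(d₁) − K·e^{−rT}·N(d₂) = 69.418679 − 57.333908 = 12.084771 (the observed quote) — the price is monotone increasing in volatility, hence this σ is the only solution

sigma = 0.3477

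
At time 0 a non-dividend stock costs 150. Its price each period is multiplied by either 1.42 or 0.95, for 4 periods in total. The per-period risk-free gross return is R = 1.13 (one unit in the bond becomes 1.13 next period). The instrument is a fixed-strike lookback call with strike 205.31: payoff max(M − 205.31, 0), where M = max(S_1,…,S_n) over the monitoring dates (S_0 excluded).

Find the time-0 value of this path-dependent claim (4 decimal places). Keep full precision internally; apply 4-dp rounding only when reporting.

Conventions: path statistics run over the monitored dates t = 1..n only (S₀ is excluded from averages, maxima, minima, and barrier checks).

No-arbitrage gives p* = (R−d)/(u−d) = 0.3830: enumerate every path, weight its payoff by its p*-probability, and discount by R^4.
Enumerate all 2^4 = 16 price paths (U = up ×1.42, D = down ×0.95); each path with k up-moves has probability p*^k·(1−p*)^(4−k).
DDDD: M=142.5000, payoff=0.0000, prob=0.144944
UDDD: M=213.0000, payoff=7.6900, prob=0.089965
DUDD: M=202.3500, payoff=0.0000, prob=0.089965
UUDD: M=302.4600, payoff=97.1500, prob=0.055841
DDUD: M=192.2325, payoff=0.0000, prob=0.089965
UDUD: M=287.3370, payoff=82.0270, prob=0.055841
DUUD: M=287.3370, payoff=82.0270, prob=0.055841
UUUD: M=429.4932, payoff=224.1832, prob=0.034660
DDDU: M=182.6209, payoff=0.0000, prob=0.089965
UDDU: M=272.9701, payoff=67.6602, prob=0.055841
DUDU: M=272.9701, payoff=67.6602, prob=0.055841
UUDU: M=408.0185, payoff=202.7085, prob=0.034660
DDUU: M=272.9701, payoff=67.6602, prob=0.055841
UDUU: M=408.0185, payoff=202.7085, prob=0.034660
DUUU: M=408.0185, payoff=202.7085, prob=0.034660
UUUU: M=609.8803, payoff=404.5703, prob=0.021513
Price = Σ prob·payoff / R^4 = 64.163142 / 1.630474 = 39.3525

price = 39.3525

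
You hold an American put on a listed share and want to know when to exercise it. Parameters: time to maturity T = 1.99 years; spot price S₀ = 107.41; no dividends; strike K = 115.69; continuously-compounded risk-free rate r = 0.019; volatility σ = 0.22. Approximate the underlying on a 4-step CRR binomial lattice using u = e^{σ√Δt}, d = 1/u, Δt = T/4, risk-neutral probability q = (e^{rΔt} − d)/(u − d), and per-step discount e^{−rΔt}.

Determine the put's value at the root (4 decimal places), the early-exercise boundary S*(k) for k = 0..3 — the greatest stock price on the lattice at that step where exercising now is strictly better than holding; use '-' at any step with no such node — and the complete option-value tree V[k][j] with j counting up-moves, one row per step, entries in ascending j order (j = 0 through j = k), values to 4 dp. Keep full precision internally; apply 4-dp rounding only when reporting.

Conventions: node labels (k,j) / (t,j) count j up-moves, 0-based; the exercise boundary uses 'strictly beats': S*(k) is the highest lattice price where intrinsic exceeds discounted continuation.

Δt=0.49750  u=1.16786  d=0.85627  q=0.49176  discount=0.99059
step 4 (expiry): payoffs max(K−S,0) = 57.9496 36.9379 8.2800 0.0000 0.0000
step 3: (k=3,j=0): S=67.4328, K−S=48.2572, hold=47.1688 ⇒ V=48.2572 exercise | (k=3,j=1): S=91.9715, K−S=23.7185, hold=22.6301 ⇒ V=23.7185 exercise | (k=3,j=2): S=125.4400, K−S=0.0000, hold=4.1686 ⇒ V=4.1686 continue | (k=3,j=3): S=171.0876, K−S=0.0000, hold=0.0000 ⇒ V=0.0000 continue  boundary S*=91.9715
step 2: (k=2,j=0): S=78.7521, K−S=36.9379, hold=35.8495 ⇒ V=36.9379 exercise | (k=2,j=1): S=107.4100, K−S=8.2800, hold=13.9719 ⇒ V=13.9719 continue | (k=2,j=2): S=146.4965, K−S=0.0000, hold=2.0987 ⇒ V=2.0987 continue  boundary S*=78.7521
step 1: (k=1,j=0): S=91.9715, K−S=23.7185, hold=25.4028 ⇒ V=25.4028 continue | (k=1,j=1): S=125.4400, K−S=0.0000, hold=8.0566 ⇒ V=8.0566 continue  boundary S*=-
step 0: (k=0,j=0): S=107.4100, K−S=8.2800, hold=16.7138 ⇒ V=16.7138 continue  boundary S*=-

price = 16.7138
boundary = - - 78.7521 91.9715
tree:
16.7138
25.4028 8.0566
36.9379 13.9719 2.0987
48.2572 23.7185 4.1686 0.0000
57.9496 36.9379 8.2800 0.0000 0.0000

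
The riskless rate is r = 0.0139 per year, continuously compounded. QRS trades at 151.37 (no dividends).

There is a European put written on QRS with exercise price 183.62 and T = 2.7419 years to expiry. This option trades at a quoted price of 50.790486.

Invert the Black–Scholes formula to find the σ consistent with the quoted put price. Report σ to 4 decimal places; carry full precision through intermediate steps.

sigma = 0.3440

At σ = 0.3440 the Black–Scholes value reproduces the quote:
σ√T = 0.344·√2.7419 = 0.569619
d₁ = (ln(S/K) + (r+σ²/2)T) / (σ√T) = (ln(151.37/183.62) + (0.0139+0.344²/2)·2.7419) / 0.569619 = (-0.193141 + 0.200345) / 0.569619 = 0.012647
d₂ = d₁ − σ√T = 0.012647 − 0.569619 = -0.556972
e^{−rT} = 0.962605
N(−d₁) = 0.494955,  N(−d₂) = 0.711227
V = K·e^{−rT}·N(−d₂) − S·N(−d₁) = 125.711786 − 74.921300 = 50.790486 (matching the quote); vega is positive throughout, so no other σ reproduces this price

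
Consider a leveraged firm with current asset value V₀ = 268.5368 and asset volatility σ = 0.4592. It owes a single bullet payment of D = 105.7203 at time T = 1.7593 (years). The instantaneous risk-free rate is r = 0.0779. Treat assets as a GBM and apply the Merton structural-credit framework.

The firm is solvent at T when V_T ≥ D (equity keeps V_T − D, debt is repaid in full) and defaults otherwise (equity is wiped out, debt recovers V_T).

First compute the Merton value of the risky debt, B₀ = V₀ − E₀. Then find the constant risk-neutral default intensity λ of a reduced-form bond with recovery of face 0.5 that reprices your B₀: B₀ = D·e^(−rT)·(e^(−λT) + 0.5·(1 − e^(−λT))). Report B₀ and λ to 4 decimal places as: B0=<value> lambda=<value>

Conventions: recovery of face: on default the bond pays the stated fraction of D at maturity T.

Apply the equity-as-call identities (strike 105.7203, horizon 1.7593 years):
d₁ = [ln(V₀/D) + (r + σ²/2)T] / (σ√T)
   = [ln(268.5368/105.7203) + (0.0779 + 0.5·0.4592²)·1.7593] / (0.4592·√1.7593)
   = [0.932191 + 0.322537] / 0.609076 = 2.060049
d₂ = d₁ − σ√T = 2.060049 − 0.609076 = 1.450973
N(d₁) = 0.980303,  N(d₂) = 0.926606,  e^(−rT) = 0.871927
E₀ = V₀·N(d₁) − D·e^(−rT)·N(d₂)
   = 268.5368·0.980303 − 105.7203·0.871927·0.926606 = 177.832522
B₀ = V₀ − E₀ = 268.5368 − 177.832522 = 90.704278
e^(−λT) = (B₀·e^(rT)/D − 0.5)/(1 − 0.5) = (90.7043·1.146885/105.7203 − 0.5)/0.5 = 0.96797381
λ = −ln(0.96797381)/1.7593 = 0.018502

B0=90.7043 lambda=0.0185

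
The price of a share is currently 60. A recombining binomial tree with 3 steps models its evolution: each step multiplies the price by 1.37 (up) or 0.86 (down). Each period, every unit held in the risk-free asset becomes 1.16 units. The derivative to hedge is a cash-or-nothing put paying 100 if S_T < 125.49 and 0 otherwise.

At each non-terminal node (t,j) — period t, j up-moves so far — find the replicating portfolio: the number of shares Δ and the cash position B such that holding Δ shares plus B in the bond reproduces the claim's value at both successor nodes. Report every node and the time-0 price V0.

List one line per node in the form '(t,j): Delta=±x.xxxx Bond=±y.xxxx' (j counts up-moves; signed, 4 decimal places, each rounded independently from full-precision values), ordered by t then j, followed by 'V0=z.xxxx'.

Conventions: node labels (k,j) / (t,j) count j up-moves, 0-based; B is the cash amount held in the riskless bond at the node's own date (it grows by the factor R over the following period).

No-arbitrage ⇒ martingale measure with p* = (R−d)/(u−d) = 0.5882.
At maturity the claim pays: V(3,0)=100.0000, V(3,1)=100.0000, V(3,2)=100.0000, V(3,3)=0.0000
(2,0): S=44.3760. Δ = (V_up−V_dn)/(S_up−S_dn) = (100.0000−100.0000)/(60.7951−38.1634) = 0.0000. V = [p*·100.0000 + (1−p*)·100.0000]/1.16 = 86.2069. B = V − Δ·S = 86.2069.
(2,1): S=70.6920. Δ = (V_up−V_dn)/(S_up−S_dn) = (100.0000−100.0000)/(96.8480−60.7951) = 0.0000. V = [p*·100.0000 + (1−p*)·100.0000]/1.16 = 86.2069. B = V − Δ·S = 86.2069.
(2,2): S=112.6140. Δ = (V_up−V_dn)/(S_up−S_dn) = (0.0000−100.0000)/(154.2812−96.8480) = -1.7412. V = [p*·0.0000 + (1−p*)·100.0000]/1.16 = 35.4970. B = V − Δ·S = 231.5754.
(1,0): S=51.6000. Δ = (V_up−V_dn)/(S_up−S_dn) = (86.2069−86.2069)/(70.6920−44.3760) = 0.0000. V = [p*·86.2069 + (1−p*)·86.2069]/1.16 = 74.3163. B = V − Δ·S = 74.3163.
(1,1): S=82.2000. Δ = (V_up−V_dn)/(S_up−S_dn) = (35.4970−86.2069)/(112.6140−70.6920) = -1.2096. V = [p*·35.4970 + (1−p*)·86.2069]/1.16 = 48.6013. B = V − Δ·S = 148.0326.
(0,0): S=60.0000. Δ = (V_up−V_dn)/(S_up−S_dn) = (48.6013−74.3163)/(82.2000−51.6000) = -0.8404. V = [p*·48.6013 + (1−p*)·74.3163]/1.16 = 51.0257. B = V − Δ·S = 101.4472.
Sanity check at the root: Δ(0,0)·S0 + B(0,0) reproduces V0 = 51.0257.

(0,0): Delta=-0.8404 Bond=101.4472
(1,0): Delta=0.0000 Bond=74.3163
(1,1): Delta=-1.2096 Bond=148.0326
(2,0): Delta=0.0000 Bond=86.2069
(2,1): Delta=0.0000 Bond=86.2069
(2,2): Delta=-1.7412 Bond=231.5754
V0=51.0257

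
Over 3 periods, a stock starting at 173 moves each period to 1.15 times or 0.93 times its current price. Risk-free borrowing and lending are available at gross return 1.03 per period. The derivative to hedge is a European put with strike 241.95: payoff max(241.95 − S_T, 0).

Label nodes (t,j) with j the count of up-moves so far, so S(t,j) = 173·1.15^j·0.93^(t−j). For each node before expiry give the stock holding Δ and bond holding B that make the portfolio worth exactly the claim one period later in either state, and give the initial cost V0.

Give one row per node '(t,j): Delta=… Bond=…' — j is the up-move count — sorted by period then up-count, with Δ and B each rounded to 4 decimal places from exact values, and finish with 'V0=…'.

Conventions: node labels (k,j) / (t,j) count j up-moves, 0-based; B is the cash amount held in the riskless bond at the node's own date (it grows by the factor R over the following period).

(0,0): Delta=-0.8917 Bond=204.5045
(1,0): Delta=-1.0000 Bond=228.0611
(1,1): Delta=-0.7866 Bond=189.7339
(2,0): Delta=-1.0000 Bond=234.9029
(2,1): Delta=-1.0000 Bond=234.9029
(2,2): Delta=-0.5796 Bond=148.0535
V0=50.2372

The replicating-portfolio and risk-neutral prices coincide; use p* = (1.03−0.93)/(1.15−0.93) = 0.4545 for the latter.
Expiry values: V(3,0)=102.7962, V(3,1)=69.8781, V(3,2)=29.1730, V(3,3)=0.0000
Node (2,0) S=149.6277: V=(p*·69.8781+(1−p*)·102.7962)/1.03=85.2752; Δ=(69.8781−102.7962)/(172.0719−139.1538)=-1.0000; B=V−Δ·S=234.9029
Node (2,1) S=185.0235: V=(p*·29.1730+(1−p*)·69.8781)/1.03=49.8794; Δ=(29.1730−69.8781)/(212.7770−172.0719)=-1.0000; B=V−Δ·S=234.9029
Node (2,2) S=228.7925: V=(p*·0.0000+(1−p*)·29.1730)/1.03=15.4491; Δ=(0.0000−29.1730)/(263.1114−212.7770)=-0.5796; B=V−Δ·S=148.0535
Node (1,0) S=160.8900: V=(p*·49.8794+(1−p*)·85.2752)/1.03=67.1711; Δ=(49.8794−85.2752)/(185.0235−149.6277)=-1.0000; B=V−Δ·S=228.0611
Node (1,1) S=198.9500: V=(p*·15.4491+(1−p*)·49.8794)/1.03=33.2323; Δ=(15.4491−49.8794)/(228.7925−185.0235)=-0.7866; B=V−Δ·S=189.7339
Node (0,0) S=173.0000: V=(p*·33.2323+(1−p*)·67.1711)/1.03=50.2372; Δ=(33.2323−67.1711)/(198.9500−160.8900)=-0.8917; B=V−Δ·S=204.5045
Check: Δ(0,0)·S0 + B(0,0) = 50.2372 = V0.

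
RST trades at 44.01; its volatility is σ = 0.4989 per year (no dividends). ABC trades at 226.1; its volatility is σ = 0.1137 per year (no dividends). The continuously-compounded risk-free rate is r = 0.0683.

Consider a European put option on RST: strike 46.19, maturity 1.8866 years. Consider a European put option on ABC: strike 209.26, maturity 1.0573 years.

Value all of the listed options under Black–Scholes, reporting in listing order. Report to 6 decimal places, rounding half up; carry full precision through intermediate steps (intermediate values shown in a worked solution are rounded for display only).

[RST put K=46.19]
σ√T = 0.4989·√1.8866 = 0.685257
d₁ = (ln(S/K) + (r+σ²/2)T) / (σ√T) = (ln(44.01/46.19) + (0.0683+0.4989²/2)·1.8866) / 0.685257 = (-0.048346 + 0.363643) / 0.685257 = 0.460115
d₂ = d₁ − σ√T = 0.460115 − 0.685257 = -0.225142
e^{−rT} = 0.879102
N(−d₁) = 0.322717,  N(−d₂) = 0.589066
price = K·e^{−rT}·N(−d₂) − S·N(−d₁) = 23.919425 − 14.202771 = 9.716653
[ABC put K=209.26]
σ√T = 0.1137·√1.0573 = 0.116912
d₁ = (ln(S/K) + (r+σ²/2)T) / (σ√T) = (ln(226.1/209.26) + (0.0683+0.1137²/2)·1.0573) / 0.116912 = (0.077400 + 0.079048) / 0.116912 = 1.338165
d₂ = d₁ − σ√T = 1.338165 − 0.116912 = 1.221253
e^{−rT} = 0.930332
N(−d₁) = 0.090421,  N(−d₂) = 0.110995
price = K·e^{−rT}·N(−d₂) − S·N(−d₁) = 21.608689 − 20.444271 = 1.164418

price(RST put K=46.19) = 9.716653
price(ABC put K=209.26) = 1.164418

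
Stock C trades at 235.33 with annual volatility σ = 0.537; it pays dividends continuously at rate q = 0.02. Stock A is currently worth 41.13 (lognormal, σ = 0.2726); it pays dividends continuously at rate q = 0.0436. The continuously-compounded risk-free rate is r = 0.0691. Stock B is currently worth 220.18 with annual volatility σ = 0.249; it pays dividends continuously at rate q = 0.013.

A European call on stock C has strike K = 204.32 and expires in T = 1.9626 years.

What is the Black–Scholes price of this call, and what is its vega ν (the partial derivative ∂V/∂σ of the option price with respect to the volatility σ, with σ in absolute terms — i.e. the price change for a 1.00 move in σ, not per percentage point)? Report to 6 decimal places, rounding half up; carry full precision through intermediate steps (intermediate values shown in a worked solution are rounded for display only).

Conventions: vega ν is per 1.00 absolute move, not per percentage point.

σ√T = 0.537·√1.9626 = 0.752298
d₁ = (ln(S/K) + (r−q+σ²/2)T) / (σ√T) = (ln(235.33/204.32) + (0.0691−0.02+0.537²/2)·1.9626) / 0.752298 = (0.141301 + 0.379340) / 0.752298 = 0.692068
d₂ = d₁ − σ√T = 0.692068 − 0.752298 = -0.060231
e^{−rT} = 0.873178
e^{−qT} = 0.961508
N(d₁) = 0.755553,  N(d₂) = 0.475986
Call price V = S·e^{−qT}·N(d₁) − K·e^{−rT}·N(d₂) = 170.960227 − 84.919590 = 86.040638
φ(d₁) = (1/√(2π))·e^{−d₁²/2} = 0.313983
ν = S·e^{−qT}·φ(d₁)·√T = 99.529531

price = 86.040638
ν = 99.529531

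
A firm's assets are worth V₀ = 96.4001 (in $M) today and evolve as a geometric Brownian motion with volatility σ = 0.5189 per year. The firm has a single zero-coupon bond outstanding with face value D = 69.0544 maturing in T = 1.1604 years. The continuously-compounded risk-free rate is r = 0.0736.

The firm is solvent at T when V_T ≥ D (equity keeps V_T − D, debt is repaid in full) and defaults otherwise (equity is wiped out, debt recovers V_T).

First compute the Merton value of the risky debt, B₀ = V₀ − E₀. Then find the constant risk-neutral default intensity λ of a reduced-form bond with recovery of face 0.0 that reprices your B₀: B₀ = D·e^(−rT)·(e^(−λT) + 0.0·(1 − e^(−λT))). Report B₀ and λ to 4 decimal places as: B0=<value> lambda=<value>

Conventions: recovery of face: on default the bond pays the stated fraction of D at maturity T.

B0=57.7937 lambda=0.0798

Apply the equity-as-call identities (strike 69.0544, horizon 1.1604 years):
d₁ = [ln(V₀/D) + (r + σ²/2)T] / (σ√T)
   = [ln(96.4001/69.0544) + (0.0736 + 0.5·0.5189²)·1.1604] / (0.5189·√1.1604)
   = [0.333613 + 0.241628] / 0.558969 = 1.029111
d₂ = d₁ − σ√T = 1.029111 − 0.558969 = 0.470143
N(d₁) = 0.848286,  N(d₂) = 0.680873,  e^(−rT) = 0.918140
E₀ = V₀·N(d₁) − D·e^(−rT)·N(d₂)
   = 96.4001·0.848286 − 69.0544·0.918140·0.680873 = 38.606419
B₀ = V₀ − E₀ = 96.4001 − 38.606419 = 57.793681
e^(−λT) = (B₀·e^(rT)/D − 0)/(1 − 0) = (57.7937·1.089159/69.0544 − 0)/1 = 0.91154949
λ = −ln(0.91154949)/1.1604 = 0.079808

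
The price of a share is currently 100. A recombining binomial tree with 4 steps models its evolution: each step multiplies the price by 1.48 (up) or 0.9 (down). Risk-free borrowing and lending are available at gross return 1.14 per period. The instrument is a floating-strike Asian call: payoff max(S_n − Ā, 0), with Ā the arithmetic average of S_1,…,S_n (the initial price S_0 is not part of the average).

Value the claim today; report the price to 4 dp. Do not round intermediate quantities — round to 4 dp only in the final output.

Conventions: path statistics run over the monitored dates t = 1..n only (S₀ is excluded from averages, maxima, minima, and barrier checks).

price = 19.2543

Risk-neutral up-probability p* = (R−d)/(u−d) = (1.14−0.9)/(1.48−0.9) = 0.4138; the claim prices as the p*-weighted sum of path payoffs discounted by R^4.
Enumerate all 2^4 = 16 price paths (U = up ×1.48, D = down ×0.9); each path with k up-moves has probability p*^k·(1−p*)^(4−k).
DDDD: Ā=77.3775, payoff=0.0000, prob=0.118087
UDDD: Ā=127.2430, payoff=0.0000, prob=0.083356
DUDD: Ā=112.7430, payoff=0.0000, prob=0.083356
UUDD: Ā=185.3996, payoff=0.0000, prob=0.058839
DDUD: Ā=99.6930, payoff=8.1990, prob=0.083356
UDUD: Ā=163.9396, payoff=13.4828, prob=0.058839
DUUD: Ā=149.4396, payoff=27.9828, prob=0.058839
UUUD: Ā=245.7451, payoff=46.0162, prob=0.041534
DDDU: Ā=87.9480, payoff=19.9440, prob=0.083356
UDDU: Ā=144.6256, payoff=32.7968, prob=0.058839
DUDU: Ā=130.1256, payoff=47.2968, prob=0.058839
UUDU: Ā=213.9843, payoff=77.7770, prob=0.041534
DDUU: Ā=117.0756, payoff=60.3468, prob=0.058839
UDUU: Ā=192.5243, payoff=99.2370, prob=0.041534
DUUU: Ā=178.0243, payoff=113.7370, prob=0.041534
UUUU: Ā=292.7511, payoff=187.0341, prob=0.029318
Price = Σ prob·payoff / R^4 = 32.519758 / 1.688960 = 19.2543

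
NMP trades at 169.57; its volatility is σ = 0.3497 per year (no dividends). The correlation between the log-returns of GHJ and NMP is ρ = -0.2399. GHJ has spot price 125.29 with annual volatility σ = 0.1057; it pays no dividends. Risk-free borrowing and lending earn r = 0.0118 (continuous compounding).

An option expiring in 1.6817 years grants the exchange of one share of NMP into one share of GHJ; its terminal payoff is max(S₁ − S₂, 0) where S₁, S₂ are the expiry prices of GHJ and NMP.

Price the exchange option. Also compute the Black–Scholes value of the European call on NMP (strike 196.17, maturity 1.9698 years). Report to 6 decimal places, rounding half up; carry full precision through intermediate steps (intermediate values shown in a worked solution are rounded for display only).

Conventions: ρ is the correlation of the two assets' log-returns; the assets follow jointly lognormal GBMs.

exchange price = 12.183911
price(NMP call K=196.17) = 25.028038

σ_eff = √(σ₁² + σ₂² − 2ρσ₁σ₂) = √(0.1057² + 0.3497² − 2·-0.2399·0.1057·0.3497) = 0.388841
d₁ = (ln(S₁/S₂) + (q₂ − q₁ + σ_eff²/2)T) / (σ_eff√T) = (ln(125.29/169.57) + (0.0 − 0.0 + 0.075599)·1.6817) / 0.504251 = -0.348042
d₂ = d₁ − σ_eff√T = -0.348042 − 0.504251 = -0.852293
N(d₁) = 0.363904,  N(d₂) = 0.197026
V = S₁·e^{−q₁T}·N(d₁) − S₂·e^{−q₂T}·N(d₂) = 45.593590 − 33.409679 = 12.183911
[vanilla: NMP call K=196.17]
σ√T = 0.3497·√1.9698 = 0.490802
d₁ = (ln(S/K) + (r+σ²/2)T) / (σ√T) = (ln(169.57/196.17) + (0.0118+0.3497²/2)·1.9698) / 0.490802 = (-0.145716 + 0.143687) / 0.490802 = -0.004133
d₂ = d₁ − σ√T = -0.004133 − 0.490802 = -0.494936
e^{−rT} = 0.977024
N(d₁) = 0.498351,  N(d₂) = 0.310323
price = S·N(d₁) − K·e^{−rT}·N(d₂) = 84.505385 − 59.477347 = 25.028038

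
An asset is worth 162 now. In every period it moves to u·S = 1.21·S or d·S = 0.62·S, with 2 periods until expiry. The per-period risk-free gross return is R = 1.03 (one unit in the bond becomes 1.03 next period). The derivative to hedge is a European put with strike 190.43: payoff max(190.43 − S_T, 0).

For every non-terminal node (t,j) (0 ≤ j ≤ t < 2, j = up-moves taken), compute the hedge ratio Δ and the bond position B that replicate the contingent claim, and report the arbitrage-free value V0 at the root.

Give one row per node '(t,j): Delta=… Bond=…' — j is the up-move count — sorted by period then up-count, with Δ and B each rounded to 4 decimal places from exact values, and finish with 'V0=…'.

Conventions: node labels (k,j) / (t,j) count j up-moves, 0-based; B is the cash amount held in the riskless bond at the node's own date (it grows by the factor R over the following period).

(0,0): Delta=-0.6700 Bond=147.3162
(1,0): Delta=-1.0000 Bond=184.8835
(1,1): Delta=-0.5957 Bond=137.1830
V0=38.7804

No-arbitrage ⇒ martingale measure with p* = (R−d)/(u−d) = 0.6949.
Terminal payoffs: V(2,0)=128.1572, V(2,1)=68.8976, V(2,2)=0.0000
Node (1,0) S=100.4400: V=(p*·68.8976+(1−p*)·128.1572)/1.03=84.4435; Δ=(68.8976−128.1572)/(121.5324−62.2728)=-1.0000; B=V−Δ·S=184.8835
Node (1,1) S=196.0200: V=(p*·0.0000+(1−p*)·68.8976)/1.03=20.4074; Δ=(0.0000−68.8976)/(237.1842−121.5324)=-0.5957; B=V−Δ·S=137.1830
Node (0,0) S=162.0000: V=(p*·20.4074+(1−p*)·84.4435)/1.03=38.7804; Δ=(20.4074−84.4435)/(196.0200−100.4400)=-0.6700; B=V−Δ·S=147.3162
Verification: the root portfolio costs Δ(0,0)·S0 + B(0,0) = 38.7804, matching V0.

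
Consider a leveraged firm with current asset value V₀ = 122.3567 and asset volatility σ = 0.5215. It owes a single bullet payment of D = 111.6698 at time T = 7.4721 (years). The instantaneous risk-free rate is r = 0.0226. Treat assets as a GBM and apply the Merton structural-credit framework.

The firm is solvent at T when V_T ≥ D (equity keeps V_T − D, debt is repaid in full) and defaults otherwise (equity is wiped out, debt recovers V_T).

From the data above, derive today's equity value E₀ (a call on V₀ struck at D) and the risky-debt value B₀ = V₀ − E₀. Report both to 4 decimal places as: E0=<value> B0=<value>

Apply the equity-as-call identities (strike 111.6698, horizon 7.4721 years):
d₁ = [ln(V₀/D) + (r + σ²/2)T] / (σ√T)
   = [ln(122.3567/111.6698) + (0.0226 + 0.5·0.5215²)·7.4721] / (0.5215·√7.4721)
   = [0.091394 + 1.184934] / 1.425528 = 0.895337
d₂ = d₁ − σ√T = 0.895337 − 1.425528 = -0.530190
N(d₁) = 0.814697,  N(d₂) = 0.297990,  e^(−rT) = 0.844619
E₀ = V₀·N(d₁) − D·e^(−rT)·N(d₂)
   = 122.3567·0.814697 − 111.6698·0.844619·0.297990 = 71.577634
B₀ = V₀ − E₀ = 122.3567 − 71.577634 = 50.779066

E0=71.5776 B0=50.7791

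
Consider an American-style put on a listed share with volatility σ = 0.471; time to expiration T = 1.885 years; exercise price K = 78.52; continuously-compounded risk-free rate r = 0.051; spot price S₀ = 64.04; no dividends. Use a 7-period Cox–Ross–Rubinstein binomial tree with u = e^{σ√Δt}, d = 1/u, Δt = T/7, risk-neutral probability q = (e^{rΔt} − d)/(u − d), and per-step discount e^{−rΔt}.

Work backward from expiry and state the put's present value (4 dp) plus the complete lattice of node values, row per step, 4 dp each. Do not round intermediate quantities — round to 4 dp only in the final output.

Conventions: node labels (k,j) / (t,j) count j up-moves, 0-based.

price = 22.3642
tree:
22.3642
30.1529 14.1441
39.2415 20.6810 7.1082
47.7585 29.1559 11.6286 2.1636
54.4288 39.2415 18.5174 4.1170 0.0000
59.6526 47.7585 28.3663 7.8341 0.0000 0.0000
63.7438 54.4288 39.2415 14.9072 0.0000 0.0000 0.0000
66.9478 59.6526 47.7585 28.3663 0.0000 0.0000 0.0000 0.0000

Δt=0.26929, u=1.27687, d=0.78316, q=0.46721, disc=e^(-rΔt)=0.98636
k=7 terminal: V=max(K-S,0) → 66.9478 59.6526 47.7585 28.3663 0.0000 0.0000 0.0000 0.0000
k=6: j=0 S=14.7762 intr=63.7438 cont=62.6728 V=63.7438[EX]; j=1 S=24.0912 intr=54.4288 cont=53.3578 V=54.4288[EX]; j=2 S=39.2785 intr=39.2415 cont=38.1705 V=39.2415[EX]; j=3 S=64.0400 intr=14.4800 cont=14.9072 V=14.9072[hold]; j=4 S=104.4113 intr=0.0000 cont=0.0000 V=0.0000[hold]; j=5 S=170.2329 intr=0.0000 cont=0.0000 V=0.0000[hold]; j=6 S=277.5488 intr=0.0000 cont=0.0000 V=0.0000[hold]
k=5: j=0 S=18.8674 intr=59.6526 cont=58.5816 V=59.6526[EX]; j=1 S=30.7615 intr=47.7585 cont=46.6875 V=47.7585[EX]; j=2 S=50.1537 intr=28.3663 cont=27.4921 V=28.3663[EX]; j=3 S=81.7710 intr=0.0000 cont=7.8341 V=7.8341[hold]; j=4 S=133.3200 intr=0.0000 cont=0.0000 V=0.0000[hold]; j=5 S=217.3659 intr=0.0000 cont=0.0000 V=0.0000[hold]
k=4: j=0 S=24.0912 intr=54.4288 cont=53.3578 V=54.4288[EX]; j=1 S=39.2785 intr=39.2415 cont=38.1705 V=39.2415[EX]; j=2 S=64.0400 intr=14.4800 cont=18.5174 V=18.5174[hold]; j=3 S=104.4113 intr=0.0000 cont=4.1170 V=4.1170[hold]; j=4 S=170.2329 intr=0.0000 cont=0.0000 V=0.0000[hold]
k=3: j=0 S=30.7615 intr=47.7585 cont=46.6875 V=47.7585[EX]; j=1 S=50.1537 intr=28.3663 cont=29.1559 V=29.1559[hold]; j=2 S=81.7710 intr=0.0000 cont=11.6286 V=11.6286[hold]; j=3 S=133.3200 intr=0.0000 cont=2.1636 V=2.1636[hold]
k=2: j=0 S=39.2785 intr=39.2415 cont=38.5343 V=39.2415[EX]; j=1 S=64.0400 intr=14.4800 cont=20.6810 V=20.6810[hold]; j=2 S=104.4113 intr=0.0000 cont=7.1082 V=7.1082[hold]
k=1: j=0 S=50.1537 intr=28.3663 cont=30.1529 V=30.1529[hold]; j=1 S=81.7710 intr=0.0000 cont=14.1441 V=14.1441[hold]
k=0: j=0 S=64.0400 intr=14.4800 cont=22.3642 V=22.3642[hold]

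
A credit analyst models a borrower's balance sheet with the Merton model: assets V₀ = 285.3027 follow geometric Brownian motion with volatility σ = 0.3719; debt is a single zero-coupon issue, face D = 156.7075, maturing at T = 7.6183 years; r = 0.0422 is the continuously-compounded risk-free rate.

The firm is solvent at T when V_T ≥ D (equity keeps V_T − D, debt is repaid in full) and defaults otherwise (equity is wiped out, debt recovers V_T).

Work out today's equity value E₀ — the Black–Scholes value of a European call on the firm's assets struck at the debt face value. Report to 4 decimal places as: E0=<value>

Work the structural quantities from V₀ = 285.3027 against face 156.7075:
d₁ = [ln(V₀/D) + (r + σ²/2)T] / (σ√T)
   = [ln(285.3027/156.7075) + (0.0422 + 0.5·0.3719²)·7.6183] / (0.3719·√7.6183)
   = [0.599170 + 0.848334] / 1.026491 = 1.410148
d₂ = d₁ − σ√T = 1.410148 − 1.026491 = 0.383656
N(d₁) = 0.920752,  N(d₂) = 0.649383,  e^(−rT) = 0.725066
E₀ = V₀·N(d₁) − D·e^(−rT)·N(d₂)
   = 285.3027·0.920752 − 156.7075·0.725066·0.649383 = 188.907915

E0=188.9079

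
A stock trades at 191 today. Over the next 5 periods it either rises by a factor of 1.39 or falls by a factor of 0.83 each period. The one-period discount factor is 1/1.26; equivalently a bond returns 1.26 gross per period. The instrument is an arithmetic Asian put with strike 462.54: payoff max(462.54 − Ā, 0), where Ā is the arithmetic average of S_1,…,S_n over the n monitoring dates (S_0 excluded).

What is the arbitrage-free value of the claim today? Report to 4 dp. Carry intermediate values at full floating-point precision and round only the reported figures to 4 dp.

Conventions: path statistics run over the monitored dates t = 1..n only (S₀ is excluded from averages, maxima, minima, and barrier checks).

price = 28.5819

With p* = (R−d)/(u−d) = 0.7679, sum probability × payoff across the paths and divide by R^5.
Enumerate all 2^5 = 32 price paths (U = up ×1.39, D = down ×0.83); each path with k up-moves has probability p*^k·(1−p*)^(5−k).
DDDDD: Ā=113.0405, payoff=349.4995, prob=0.000674
UDDDD: Ā=189.3087, payoff=273.2313, prob=0.002230
DUDDD: Ā=167.9167, payoff=294.6233, prob=0.002230
UUDDD: Ā=281.2099, payoff=181.3301, prob=0.007376
DDUDD: Ā=150.1614, payoff=312.3786, prob=0.002230
UDUDD: Ā=251.4750, payoff=211.0650, prob=0.007376
DUUDD: Ā=230.0830, payoff=232.4570, prob=0.007376
UUUDD: Ā=385.3198, payoff=77.2202, prob=0.024398
DDDUD: Ā=135.4244, payoff=327.1156, prob=0.002230
UDDUD: Ā=226.7951, payoff=235.7449, prob=0.007376
DUDUD: Ā=205.4031, payoff=257.1369, prob=0.007376
UUDUD: Ā=343.9883, payoff=118.5517, prob=0.024398
DDUUD: Ā=187.6477, payoff=274.8923, prob=0.007376
UDUUD: Ā=314.2534, payoff=148.2866, prob=0.024398
DUUUD: Ā=292.8614, payoff=169.6786, prob=0.024398
UUUUD: Ā=490.4547, payoff=0.0000, prob=0.080701
DDDDU: Ā=123.1927, payoff=339.3473, prob=0.002230
UDDDU: Ā=206.3107, payoff=256.2293, prob=0.007376
DUDDU: Ā=184.9187, payoff=277.6213, prob=0.007376
UUDDU: Ā=309.6832, payoff=152.8568, prob=0.024398
DDUDU: Ā=167.1634, payoff=295.3766, prob=0.007376
UDUDU: Ā=279.9483, payoff=182.5917, prob=0.024398
DUUDU: Ā=258.5563, payoff=203.9837, prob=0.024398
UUUDU: Ā=433.0039, payoff=29.5361, prob=0.080701
DDDUU: Ā=152.4264, payoff=310.1136, prob=0.007376
UDDUU: Ā=255.2684, payoff=207.2716, prob=0.024398
DUDUU: Ā=233.8764, payoff=228.6636, prob=0.024398
UUDUU: Ā=391.6724, payoff=70.8676, prob=0.080701
DDUUU: Ā=216.1210, payoff=246.4190, prob=0.024398
UDUUU: Ā=361.9376, payoff=100.6024, prob=0.080701
DUUUU: Ā=340.5456, payoff=121.9944, prob=0.080701
UUUUU: Ā=570.3113, payoff=0.0000, prob=0.266933
Price = Σ prob·payoff / R^5 = 90.770205 / 3.175797 = 28.5819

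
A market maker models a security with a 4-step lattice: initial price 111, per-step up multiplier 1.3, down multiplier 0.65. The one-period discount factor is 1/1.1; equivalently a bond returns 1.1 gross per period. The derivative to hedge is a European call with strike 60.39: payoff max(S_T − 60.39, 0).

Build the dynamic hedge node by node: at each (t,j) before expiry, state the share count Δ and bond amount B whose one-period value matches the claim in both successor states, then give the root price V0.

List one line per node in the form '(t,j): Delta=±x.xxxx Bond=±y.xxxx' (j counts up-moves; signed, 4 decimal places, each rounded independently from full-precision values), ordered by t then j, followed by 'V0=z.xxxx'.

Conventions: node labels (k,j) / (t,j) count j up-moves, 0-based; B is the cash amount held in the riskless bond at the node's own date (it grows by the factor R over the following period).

(0,0): Delta=0.9515 Bond=-34.4690
(1,0): Delta=0.8111 Bond=-27.7853
(1,1): Delta=0.9827 Bond=-42.4183
(2,0): Delta=0.3895 Bond=-10.7947
(2,1): Delta=0.9047 Bond=-39.3501
(2,2): Delta=1.0000 Bond=-49.9091
(3,0): Delta=0.0000 Bond=0.0000
(3,1): Delta=0.4761 Bond=-17.1516
(3,2): Delta=1.0000 Bond=-54.9000
(3,3): Delta=1.0000 Bond=-54.9000
V0=71.1452

Risk-neutral probability p* = (R−d)/(u−d) = (1.1−0.65)/(1.3−0.65) = 0.6923.
Payoffs at expiry: V(4,0)=0.0000, V(4,1)=0.0000, V(4,2)=18.8668, V(4,3)=98.1236, V(4,4)=256.6371
Node (3,0) S=30.4834: V=(p*·0.0000+(1−p*)·0.0000)/1.1=0.0000; Δ=(0.0000−0.0000)/(39.6284−19.8142)=0.0000; B=V−Δ·S=0.0000
Node (3,1) S=60.9668: V=(p*·18.8668+(1−p*)·0.0000)/1.1=11.8742; Δ=(18.8668−0.0000)/(79.2568−39.6284)=0.4761; B=V−Δ·S=-17.1516
Node (3,2) S=121.9335: V=(p*·98.1236+(1−p*)·18.8668)/1.1=67.0335; Δ=(98.1236−18.8668)/(158.5136−79.2568)=1.0000; B=V−Δ·S=-54.9000
Node (3,3) S=243.8670: V=(p*·256.6371+(1−p*)·98.1236)/1.1=188.9670; Δ=(256.6371−98.1236)/(317.0271−158.5136)=1.0000; B=V−Δ·S=-54.9000
Node (2,0) S=46.8975: V=(p*·11.8742+(1−p*)·0.0000)/1.1=7.4733; Δ=(11.8742−0.0000)/(60.9668−30.4834)=0.3895; B=V−Δ·S=-10.7947
Node (2,1) S=93.7950: V=(p*·67.0335+(1−p*)·11.8742)/1.1=45.5104; Δ=(67.0335−11.8742)/(121.9335−60.9668)=0.9047; B=V−Δ·S=-39.3501
Node (2,2) S=187.5900: V=(p*·188.9670+(1−p*)·67.0335)/1.1=137.6809; Δ=(188.9670−67.0335)/(243.8670−121.9335)=1.0000; B=V−Δ·S=-49.9091
Node (1,0) S=72.1500: V=(p*·45.5104+(1−p*)·7.4733)/1.1=30.7333; Δ=(45.5104−7.4733)/(93.7950−46.8975)=0.8111; B=V−Δ·S=-27.7853
Node (1,1) S=144.3000: V=(p*·137.6809+(1−p*)·45.5104)/1.1=99.3825; Δ=(137.6809−45.5104)/(187.5900−93.7950)=0.9827; B=V−Δ·S=-42.4183
Node (0,0) S=111.0000: V=(p*·99.3825+(1−p*)·30.7333)/1.1=71.1452; Δ=(99.3825−30.7333)/(144.3000−72.1500)=0.9515; B=V−Δ·S=-34.4690
Check: Δ(0,0)·S0 + B(0,0) = 71.1452 = V0.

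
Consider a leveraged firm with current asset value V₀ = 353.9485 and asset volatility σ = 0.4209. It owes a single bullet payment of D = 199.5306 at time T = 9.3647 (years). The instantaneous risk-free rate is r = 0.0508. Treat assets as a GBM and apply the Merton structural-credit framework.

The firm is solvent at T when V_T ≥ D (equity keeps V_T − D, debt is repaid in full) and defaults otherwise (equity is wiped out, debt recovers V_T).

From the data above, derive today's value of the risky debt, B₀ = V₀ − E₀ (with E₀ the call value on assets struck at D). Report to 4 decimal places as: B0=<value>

Apply the equity-as-call identities (strike 199.5306, horizon 9.3647 years):
d₁ = [ln(V₀/D) + (r + σ²/2)T] / (σ√T)
   = [ln(353.9485/199.5306) + (0.0508 + 0.5·0.4209²)·9.3647] / (0.4209·√9.3647)
   = [0.573184 + 1.305237] / 1.288030 = 1.458368
d₂ = d₁ − σ√T = 1.458368 − 1.288030 = 0.170338
N(d₁) = 0.927630,  N(d₂) = 0.567628,  e^(−rT) = 0.621433
E₀ = V₀·N(d₁) − D·e^(−rT)·N(d₂)
   = 353.9485·0.927630 − 199.5306·0.621433·0.567628 = 257.950397
B₀ = V₀ − E₀ = 353.9485 − 257.950397 = 95.998103

B0=95.9981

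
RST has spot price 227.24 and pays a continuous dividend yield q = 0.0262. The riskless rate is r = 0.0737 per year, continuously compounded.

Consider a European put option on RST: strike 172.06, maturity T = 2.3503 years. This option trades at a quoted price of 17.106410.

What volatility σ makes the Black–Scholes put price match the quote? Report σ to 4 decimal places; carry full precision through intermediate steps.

At σ = 0.4046 the Black–Scholes value reproduces the quote:
σ√T = 0.4046·√2.3503 = 0.620280
d₁ = (ln(S/K) + (r−q+σ²/2)T) / (σ√T) = (ln(227.24/172.06) + (0.0737−0.0262+0.4046²/2)·2.3503) / 0.620280 = (0.278163 + 0.304013) / 0.620280 = 0.938570
d₂ = d₁ − σ√T = 0.938570 − 0.620280 = 0.318291
e^{−rT} = 0.840955
e^{−qT} = 0.940280
N(−d₁) = 0.173976,  N(−d₂) = 0.375132
V = K·e^{−rT}·N(−d₂) − S·e^{−qT}·N(−d₁) = 54.279646 − 37.173236 = 17.106410 (equal to the quote); since ∂V/∂σ > 0 for all σ, the implied volatility is unique

sigma = 0.4046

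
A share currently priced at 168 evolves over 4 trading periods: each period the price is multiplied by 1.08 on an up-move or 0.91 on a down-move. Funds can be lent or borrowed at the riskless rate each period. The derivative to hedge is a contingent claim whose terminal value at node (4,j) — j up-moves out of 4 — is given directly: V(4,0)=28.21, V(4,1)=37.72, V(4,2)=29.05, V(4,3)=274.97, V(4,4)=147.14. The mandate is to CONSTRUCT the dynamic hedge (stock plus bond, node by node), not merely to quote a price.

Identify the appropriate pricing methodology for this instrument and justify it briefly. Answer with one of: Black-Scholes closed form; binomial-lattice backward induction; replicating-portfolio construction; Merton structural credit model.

Key observation: since the answer must list Δ and B at each node of the 1.08/0.91 lattice on 168, the replicating-portfolio method — solving the two-state system at every node — is the one that applies.

framework: replicating-portfolio construction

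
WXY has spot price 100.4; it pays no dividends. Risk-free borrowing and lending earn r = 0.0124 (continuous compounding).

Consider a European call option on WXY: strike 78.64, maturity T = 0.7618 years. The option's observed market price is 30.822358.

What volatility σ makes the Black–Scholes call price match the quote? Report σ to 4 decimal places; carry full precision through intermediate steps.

At σ = 0.5658 the Black–Scholes value reproduces the quote:
σ√T = 0.5658·√0.7618 = 0.493837
d₁ = (ln(S/K) + (r+σ²/2)T) / (σ√T) = (ln(100.4/78.64) + (0.0124+0.5658²/2)·0.7618) / 0.493837 = (0.244282 + 0.131384) / 0.493837 = 0.760708
d₂ = d₁ − σ√T = 0.760708 − 0.493837 = 0.266871
e^{−rT} = 0.990598
N(d₁) = 0.776584,  N(d₂) = 0.605216
V = S·N(d₁) − K·e^{−rT}·N(d₂) = 77.969050 − 47.146692 = 30.822358 (equal to the quote); since ∂V/∂σ > 0 for all σ, the implied volatility is unique

sigma = 0.5658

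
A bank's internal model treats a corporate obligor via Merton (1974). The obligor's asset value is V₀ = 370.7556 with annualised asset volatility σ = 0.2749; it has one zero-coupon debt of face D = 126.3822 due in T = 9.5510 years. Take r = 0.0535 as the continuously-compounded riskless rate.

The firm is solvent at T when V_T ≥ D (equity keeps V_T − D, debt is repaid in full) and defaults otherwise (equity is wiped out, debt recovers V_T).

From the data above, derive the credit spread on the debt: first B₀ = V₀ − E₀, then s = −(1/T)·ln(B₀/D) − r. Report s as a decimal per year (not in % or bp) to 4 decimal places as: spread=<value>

spread=0.0022

Apply the equity-as-call identities (strike 126.3822, horizon 9.5510 years):
d₁ = [ln(V₀/D) + (r + σ²/2)T] / (σ√T)
   = [ln(370.7556/126.3822) + (0.0535 + 0.5·0.2749²)·9.5510] / (0.2749·√9.5510)
   = [1.076232 + 0.871863] / 0.849570 = 2.293037
d₂ = d₁ − σ√T = 2.293037 − 0.849570 = 1.443467
N(d₁) = 0.989077,  N(d₂) = 0.925556,  e^(−rT) = 0.599908
E₀ = V₀·N(d₁) − D·e^(−rT)·N(d₂)
   = 370.7556·0.989077 − 126.3822·0.599908·0.925556 = 296.532343
B₀ = V₀ − E₀ = 370.7556 − 296.532343 = 74.223257
spread = −(1/T)·ln(B₀/D) − r = −(1/9.5510)·ln(74.223257/126.3822) − 0.0535 = 0.00222538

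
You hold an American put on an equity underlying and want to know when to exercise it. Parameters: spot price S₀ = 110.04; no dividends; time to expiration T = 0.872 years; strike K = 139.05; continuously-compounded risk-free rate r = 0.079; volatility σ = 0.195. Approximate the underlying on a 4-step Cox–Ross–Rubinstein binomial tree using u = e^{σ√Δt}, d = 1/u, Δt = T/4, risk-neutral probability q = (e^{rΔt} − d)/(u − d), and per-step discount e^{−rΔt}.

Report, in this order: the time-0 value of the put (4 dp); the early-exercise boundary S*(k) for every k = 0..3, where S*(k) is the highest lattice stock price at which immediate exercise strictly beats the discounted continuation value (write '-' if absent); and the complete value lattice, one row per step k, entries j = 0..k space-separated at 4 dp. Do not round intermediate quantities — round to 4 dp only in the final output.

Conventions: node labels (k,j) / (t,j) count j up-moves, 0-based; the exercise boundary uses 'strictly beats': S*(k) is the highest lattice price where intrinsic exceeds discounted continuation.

price = 29.0100
boundary = 110.0400 120.5290 110.0400 120.5290
tree:
29.0100
38.5862 18.5210
47.3290 29.0100 9.4450
55.3110 38.5862 18.5210 2.9548
62.5984 47.3290 29.0100 7.0322 0.0000

params: Δt=0.21800 u=1.09532 d=0.91298 q=0.57252 e^(-rΔt)=0.98293
t_4 payoffs: 62.5984 47.3290 29.0100 7.0322 0.0000
t_3: node(3,0) S=83.7390 payoff=55.3110 vs cont=52.9368 → 55.3110 [stop]  node(3,1) S=100.4638 payoff=38.5862 vs cont=36.2120 → 38.5862 [stop]  node(3,2) S=120.5290 payoff=18.5210 vs cont=16.1468 → 18.5210 [stop]  node(3,3) S=144.6017 payoff=0.0000 vs cont=2.9548 → 2.9548 [wait]  ⇒ S*(3)=120.5290
t_2: node(2,0) S=91.7210 payoff=47.3290 vs cont=44.9548 → 47.3290 [stop]  node(2,1) S=110.0400 payoff=29.0100 vs cont=26.6358 → 29.0100 [stop]  node(2,2) S=132.0178 payoff=7.0322 vs cont=9.4450 → 9.4450 [wait]  ⇒ S*(2)=110.0400
t_1: node(1,0) S=100.4638 payoff=38.5862 vs cont=36.2120 → 38.5862 [stop]  node(1,1) S=120.5290 payoff=18.5210 vs cont=17.5046 → 18.5210 [stop]  ⇒ S*(1)=120.5290
t_0: node(0,0) S=110.0400 payoff=29.0100 vs cont=26.6358 → 29.0100 [stop]  ⇒ S*(0)=110.0400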